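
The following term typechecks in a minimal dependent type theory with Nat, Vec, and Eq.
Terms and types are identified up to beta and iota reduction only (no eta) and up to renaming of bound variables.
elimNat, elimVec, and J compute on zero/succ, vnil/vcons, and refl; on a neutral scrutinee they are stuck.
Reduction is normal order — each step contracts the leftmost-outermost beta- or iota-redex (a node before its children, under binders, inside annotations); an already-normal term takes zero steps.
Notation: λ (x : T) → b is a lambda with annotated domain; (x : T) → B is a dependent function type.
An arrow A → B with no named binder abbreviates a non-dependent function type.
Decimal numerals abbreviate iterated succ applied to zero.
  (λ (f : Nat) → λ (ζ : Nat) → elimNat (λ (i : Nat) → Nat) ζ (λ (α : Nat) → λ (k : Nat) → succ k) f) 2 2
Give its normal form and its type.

normal form:
  4
the term's type:
  Nat
observation: contracting a beta-redex first, the term normalizes in 9 steps.


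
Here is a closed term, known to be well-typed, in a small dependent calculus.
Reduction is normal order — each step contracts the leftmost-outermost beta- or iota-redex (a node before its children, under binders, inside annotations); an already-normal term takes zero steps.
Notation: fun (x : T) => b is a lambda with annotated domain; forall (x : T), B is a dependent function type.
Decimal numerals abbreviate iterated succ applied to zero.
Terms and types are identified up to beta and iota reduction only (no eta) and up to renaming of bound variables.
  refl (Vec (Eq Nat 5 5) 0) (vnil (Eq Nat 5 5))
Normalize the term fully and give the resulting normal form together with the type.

reduced normal form:
  refl (Vec (Eq Nat 5 5) 0) (vnil (Eq Nat 5 5))
type:
  Eq (Vec (Eq Nat 5 5) 0) (vnil (Eq Nat 5 5)) (vnil (Eq Nat 5 5))


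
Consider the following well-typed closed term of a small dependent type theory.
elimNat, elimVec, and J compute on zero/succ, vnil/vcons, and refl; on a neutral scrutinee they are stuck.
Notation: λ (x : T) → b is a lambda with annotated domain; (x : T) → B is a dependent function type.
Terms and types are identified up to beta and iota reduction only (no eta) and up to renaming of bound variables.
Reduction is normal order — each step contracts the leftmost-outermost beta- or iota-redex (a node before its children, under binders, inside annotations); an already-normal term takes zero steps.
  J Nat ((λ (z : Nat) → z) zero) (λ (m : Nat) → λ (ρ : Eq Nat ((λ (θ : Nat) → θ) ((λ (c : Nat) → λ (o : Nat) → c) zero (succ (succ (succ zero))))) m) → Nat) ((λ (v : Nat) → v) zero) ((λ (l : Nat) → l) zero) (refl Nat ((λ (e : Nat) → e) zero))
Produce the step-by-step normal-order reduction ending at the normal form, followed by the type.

normal-order reduction:
  J Nat ((λ (z : Nat) → z) zero) (λ (m : Nat) → λ (ρ : Eq Nat ((λ (θ : Nat) → θ) ((λ (c : Nat) → λ (o : Nat) → c) zero (succ (succ (succ zero))))) m) → Nat) ((λ (v : Nat) → v) zero) ((λ (l : Nat) → l) zero) (refl Nat ((λ (e : Nat) → e) zero))
  ~> (λ (z : Nat) → z) zero
  ~> zero
type:
  Nat


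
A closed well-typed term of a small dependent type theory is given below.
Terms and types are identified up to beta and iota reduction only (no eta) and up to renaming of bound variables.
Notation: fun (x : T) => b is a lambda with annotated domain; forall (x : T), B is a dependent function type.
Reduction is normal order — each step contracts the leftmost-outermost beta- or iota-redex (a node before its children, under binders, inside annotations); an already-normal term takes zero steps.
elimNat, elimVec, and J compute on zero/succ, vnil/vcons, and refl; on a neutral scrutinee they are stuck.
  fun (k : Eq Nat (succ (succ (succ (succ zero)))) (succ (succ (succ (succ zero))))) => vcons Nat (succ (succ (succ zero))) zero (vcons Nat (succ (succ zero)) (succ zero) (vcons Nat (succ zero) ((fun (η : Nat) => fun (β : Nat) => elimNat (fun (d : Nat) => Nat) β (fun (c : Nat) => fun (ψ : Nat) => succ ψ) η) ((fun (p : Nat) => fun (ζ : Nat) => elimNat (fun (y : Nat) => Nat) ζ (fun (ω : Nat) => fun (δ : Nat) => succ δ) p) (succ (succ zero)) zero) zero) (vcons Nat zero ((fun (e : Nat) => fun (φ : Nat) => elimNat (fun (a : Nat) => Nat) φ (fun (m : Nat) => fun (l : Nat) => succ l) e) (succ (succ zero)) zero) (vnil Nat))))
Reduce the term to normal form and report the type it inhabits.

resulting normal form:
  fun (k : Eq Nat (succ (succ (succ (succ zero)))) (succ (succ (succ (succ zero))))) => vcons Nat (succ (succ (succ zero))) zero (vcons Nat (succ (succ zero)) (succ zero) (vcons Nat (succ zero) (succ (succ zero)) (vcons Nat zero (succ (succ zero)) (vnil Nat))))
the term's type:
  forall (k : Eq Nat (succ (succ (succ (succ zero)))) (succ (succ (succ (succ zero))))), Vec Nat (succ (succ (succ (succ zero))))


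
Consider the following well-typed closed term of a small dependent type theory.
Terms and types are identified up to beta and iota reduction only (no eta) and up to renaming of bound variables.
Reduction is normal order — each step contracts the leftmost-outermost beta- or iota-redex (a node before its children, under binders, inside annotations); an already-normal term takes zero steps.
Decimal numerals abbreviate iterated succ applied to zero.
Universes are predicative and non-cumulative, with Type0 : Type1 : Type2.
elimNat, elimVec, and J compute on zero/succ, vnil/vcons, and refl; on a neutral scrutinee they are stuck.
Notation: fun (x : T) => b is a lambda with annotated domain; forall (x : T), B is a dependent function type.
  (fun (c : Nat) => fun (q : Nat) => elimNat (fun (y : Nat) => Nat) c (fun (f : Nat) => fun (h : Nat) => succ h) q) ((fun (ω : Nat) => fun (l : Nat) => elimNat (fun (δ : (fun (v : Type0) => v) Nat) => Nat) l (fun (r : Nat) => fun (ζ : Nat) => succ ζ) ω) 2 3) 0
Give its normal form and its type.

normal form:
  5
inferred type:
  Nat
observation: 12 normal-order steps separate the term from its normal form.


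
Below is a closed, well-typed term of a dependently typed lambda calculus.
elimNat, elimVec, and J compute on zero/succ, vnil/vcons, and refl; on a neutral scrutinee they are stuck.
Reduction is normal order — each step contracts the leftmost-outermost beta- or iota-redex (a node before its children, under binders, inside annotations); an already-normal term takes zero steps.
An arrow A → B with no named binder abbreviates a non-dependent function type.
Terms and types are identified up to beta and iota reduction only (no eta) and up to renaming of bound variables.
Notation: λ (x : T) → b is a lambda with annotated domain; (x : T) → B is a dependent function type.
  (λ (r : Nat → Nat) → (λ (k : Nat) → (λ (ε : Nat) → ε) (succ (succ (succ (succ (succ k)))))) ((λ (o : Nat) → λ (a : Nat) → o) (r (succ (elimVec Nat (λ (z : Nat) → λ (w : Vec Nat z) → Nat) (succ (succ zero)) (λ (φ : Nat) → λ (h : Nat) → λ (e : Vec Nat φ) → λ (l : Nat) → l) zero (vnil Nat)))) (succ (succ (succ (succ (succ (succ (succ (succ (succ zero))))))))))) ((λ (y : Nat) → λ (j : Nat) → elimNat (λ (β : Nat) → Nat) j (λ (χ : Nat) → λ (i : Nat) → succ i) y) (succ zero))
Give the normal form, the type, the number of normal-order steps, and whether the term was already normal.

normal form:
  succ (succ (succ (succ (succ (succ (succ (succ (succ zero))))))))
type:
  Nat
reduction steps (normal order): 12
started in normal form: no
first redex: a beta-redex


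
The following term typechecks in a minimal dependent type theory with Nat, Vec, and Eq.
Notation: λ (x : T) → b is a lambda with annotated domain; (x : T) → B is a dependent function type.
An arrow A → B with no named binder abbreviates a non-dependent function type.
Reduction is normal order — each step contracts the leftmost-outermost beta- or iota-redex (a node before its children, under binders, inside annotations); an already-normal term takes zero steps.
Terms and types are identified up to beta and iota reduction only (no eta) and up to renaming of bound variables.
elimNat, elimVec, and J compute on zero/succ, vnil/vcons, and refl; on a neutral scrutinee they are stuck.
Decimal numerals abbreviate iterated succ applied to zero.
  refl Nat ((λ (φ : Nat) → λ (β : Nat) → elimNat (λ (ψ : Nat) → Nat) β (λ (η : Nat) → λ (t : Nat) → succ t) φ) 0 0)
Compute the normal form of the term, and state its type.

reduced normal form:
  refl Nat 0
type:
  Eq Nat 0 0
observation: the term reaches its normal form after 3 normal-order steps.


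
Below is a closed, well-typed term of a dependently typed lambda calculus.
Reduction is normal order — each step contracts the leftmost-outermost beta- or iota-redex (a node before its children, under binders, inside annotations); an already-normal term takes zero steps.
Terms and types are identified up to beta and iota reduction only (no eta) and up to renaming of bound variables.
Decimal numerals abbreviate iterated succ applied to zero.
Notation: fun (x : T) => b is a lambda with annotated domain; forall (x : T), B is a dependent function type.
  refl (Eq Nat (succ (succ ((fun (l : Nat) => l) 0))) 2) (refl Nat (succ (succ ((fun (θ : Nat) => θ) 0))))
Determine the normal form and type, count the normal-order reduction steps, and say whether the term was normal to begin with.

resulting normal form:
  refl (Eq Nat 2 2) (refl Nat 2)
the term's type:
  Eq (Eq Nat 2 2) (refl Nat 2) (refl Nat 2)
normal-order step count: 2
term was already normal: no
first contracted redex: a beta-redex


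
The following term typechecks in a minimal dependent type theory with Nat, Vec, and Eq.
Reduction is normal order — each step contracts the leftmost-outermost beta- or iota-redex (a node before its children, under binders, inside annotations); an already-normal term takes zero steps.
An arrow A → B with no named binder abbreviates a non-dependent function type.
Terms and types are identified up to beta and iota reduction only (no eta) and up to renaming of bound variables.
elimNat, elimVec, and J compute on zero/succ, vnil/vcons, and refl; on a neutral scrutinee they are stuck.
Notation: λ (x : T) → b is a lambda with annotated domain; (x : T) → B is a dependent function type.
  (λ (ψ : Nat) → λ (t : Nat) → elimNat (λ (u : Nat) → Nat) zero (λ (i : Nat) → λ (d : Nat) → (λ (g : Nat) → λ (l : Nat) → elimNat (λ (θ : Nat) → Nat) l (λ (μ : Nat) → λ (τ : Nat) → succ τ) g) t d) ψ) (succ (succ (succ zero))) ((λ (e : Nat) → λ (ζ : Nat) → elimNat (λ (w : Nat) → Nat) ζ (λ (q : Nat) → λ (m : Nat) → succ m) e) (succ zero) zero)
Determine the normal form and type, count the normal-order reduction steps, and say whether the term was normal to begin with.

reduced normal form:
  succ (succ (succ zero))
inferred type:
  Nat
reduction steps (normal order): 48
already normal: no
first contracted redex: a beta-redex


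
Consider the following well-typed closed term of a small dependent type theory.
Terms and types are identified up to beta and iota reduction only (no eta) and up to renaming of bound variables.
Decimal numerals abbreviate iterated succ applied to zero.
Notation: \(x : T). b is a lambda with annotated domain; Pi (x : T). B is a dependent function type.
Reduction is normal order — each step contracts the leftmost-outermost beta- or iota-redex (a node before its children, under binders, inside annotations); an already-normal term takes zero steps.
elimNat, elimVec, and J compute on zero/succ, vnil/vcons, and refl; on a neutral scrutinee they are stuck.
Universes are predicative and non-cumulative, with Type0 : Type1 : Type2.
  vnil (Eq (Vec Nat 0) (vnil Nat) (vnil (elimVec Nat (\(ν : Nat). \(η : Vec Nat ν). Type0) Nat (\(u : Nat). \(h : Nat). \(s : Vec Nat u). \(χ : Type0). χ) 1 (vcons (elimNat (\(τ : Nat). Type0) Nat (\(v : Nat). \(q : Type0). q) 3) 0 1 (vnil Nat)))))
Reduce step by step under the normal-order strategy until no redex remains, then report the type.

normal-order reduction sequence:
  vnil (Eq (Vec Nat 0) (vnil Nat) (vnil (elimVec Nat (\(ν : Nat). \(η : Vec Nat ν). Type0) Nat (\(u : Nat). \(h : Nat). \(s : Vec Nat u). \(χ : Type0). χ) 1 (vcons (elimNat (\(τ : Nat). Type0) Nat (\(v : Nat). \(q : Type0). q) 3) 0 1 (vnil Nat)))))
  ~> vnil (Eq (Vec Nat 0) (vnil Nat) (vnil ((\(ν : Nat). \(η : Nat). \(u : Vec Nat ν). \(h : Type0). h) 0 1 (vnil Nat) (elimVec Nat (\(s : Nat). \(χ : Vec Nat s). Type0) Nat (\(τ : Nat). \(v : Nat). \(q : Vec Nat τ). \(β : Type0). β) 0 (vnil Nat)))))
  ~> vnil (Eq (Vec Nat 0) (vnil Nat) (vnil ((\(ν : Nat). \(η : Vec Nat 0). \(u : Type0). u) 1 (vnil Nat) (elimVec Nat (\(h : Nat). \(s : Vec Nat h). Type0) Nat (\(χ : Nat). \(τ : Nat). \(v : Vec Nat χ). \(q : Type0). q) 0 (vnil Nat)))))
  ~> vnil (Eq (Vec Nat 0) (vnil Nat) (vnil ((\(ν : Vec Nat 0). \(η : Type0). η) (vnil Nat) (elimVec Nat (\(u : Nat). \(h : Vec Nat u). Type0) Nat (\(s : Nat). \(χ : Nat). \(τ : Vec Nat s). \(v : Type0). v) 0 (vnil Nat)))))
  ~> vnil (Eq (Vec Nat 0) (vnil Nat) (vnil ((\(ν : Type0). ν) (elimVec Nat (\(η : Nat). \(u : Vec Nat η). Type0) Nat (\(h : Nat). \(s : Nat). \(χ : Vec Nat h). \(τ : Type0). τ) 0 (vnil Nat)))))
  ~> vnil (Eq (Vec Nat 0) (vnil Nat) (vnil (elimVec Nat (\(ν : Nat). \(η : Vec Nat ν). Type0) Nat (\(u : Nat). \(h : Nat). \(s : Vec Nat u). \(χ : Type0). χ) 0 (vnil Nat))))
  ~> vnil (Eq (Vec Nat 0) (vnil Nat) (vnil Nat))
inferred type:
  Vec (Eq (Vec Nat 0) (vnil Nat) (vnil Nat)) 0


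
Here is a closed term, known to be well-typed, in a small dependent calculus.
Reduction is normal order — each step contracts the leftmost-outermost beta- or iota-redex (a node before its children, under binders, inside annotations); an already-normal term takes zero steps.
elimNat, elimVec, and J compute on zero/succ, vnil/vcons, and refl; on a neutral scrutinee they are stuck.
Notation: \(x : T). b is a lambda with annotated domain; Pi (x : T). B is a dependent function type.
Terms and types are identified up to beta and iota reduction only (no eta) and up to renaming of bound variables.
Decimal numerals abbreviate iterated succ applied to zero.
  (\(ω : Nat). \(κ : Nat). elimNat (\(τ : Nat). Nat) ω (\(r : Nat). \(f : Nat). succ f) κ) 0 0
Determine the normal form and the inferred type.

resulting normal form:
  0
the term's type:
  Nat


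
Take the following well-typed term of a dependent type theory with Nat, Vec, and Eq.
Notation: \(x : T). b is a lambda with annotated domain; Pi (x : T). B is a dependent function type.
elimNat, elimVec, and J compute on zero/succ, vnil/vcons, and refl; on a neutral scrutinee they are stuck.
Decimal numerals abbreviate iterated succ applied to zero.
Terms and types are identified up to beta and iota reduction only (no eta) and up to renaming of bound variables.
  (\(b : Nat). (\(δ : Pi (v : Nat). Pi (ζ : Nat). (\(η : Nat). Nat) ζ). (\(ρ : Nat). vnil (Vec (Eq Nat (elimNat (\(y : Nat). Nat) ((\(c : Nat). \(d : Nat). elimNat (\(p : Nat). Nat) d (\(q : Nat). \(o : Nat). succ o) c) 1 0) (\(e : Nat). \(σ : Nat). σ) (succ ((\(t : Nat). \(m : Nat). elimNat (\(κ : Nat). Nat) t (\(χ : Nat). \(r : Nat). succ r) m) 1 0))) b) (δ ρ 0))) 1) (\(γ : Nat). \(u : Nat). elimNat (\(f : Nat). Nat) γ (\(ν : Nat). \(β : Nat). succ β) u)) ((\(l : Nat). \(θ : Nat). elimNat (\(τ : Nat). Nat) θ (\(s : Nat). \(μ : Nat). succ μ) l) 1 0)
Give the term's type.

the term's type:
  Vec (Vec (Eq Nat 1 1) 1) 0


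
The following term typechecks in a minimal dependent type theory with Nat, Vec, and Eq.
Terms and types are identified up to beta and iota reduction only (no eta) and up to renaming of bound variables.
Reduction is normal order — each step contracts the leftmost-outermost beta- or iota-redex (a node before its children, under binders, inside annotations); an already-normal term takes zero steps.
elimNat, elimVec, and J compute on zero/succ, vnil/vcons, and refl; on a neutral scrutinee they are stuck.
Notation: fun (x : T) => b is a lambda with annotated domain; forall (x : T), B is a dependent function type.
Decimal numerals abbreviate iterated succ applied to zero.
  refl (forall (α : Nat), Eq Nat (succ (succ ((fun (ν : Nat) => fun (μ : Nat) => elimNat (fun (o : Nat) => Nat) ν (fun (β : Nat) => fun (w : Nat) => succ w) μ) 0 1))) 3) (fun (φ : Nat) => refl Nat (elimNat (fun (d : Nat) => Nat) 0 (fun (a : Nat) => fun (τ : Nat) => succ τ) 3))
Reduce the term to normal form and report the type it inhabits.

reduced normal form:
  refl (forall (α : Nat), Eq Nat 3 3) (fun (ν : Nat) => refl Nat 3)
type:
  Eq (forall (α : Nat), Eq Nat 3 3) (fun (ν : Nat) => refl Nat 3) (fun (μ : Nat) => refl Nat 3)


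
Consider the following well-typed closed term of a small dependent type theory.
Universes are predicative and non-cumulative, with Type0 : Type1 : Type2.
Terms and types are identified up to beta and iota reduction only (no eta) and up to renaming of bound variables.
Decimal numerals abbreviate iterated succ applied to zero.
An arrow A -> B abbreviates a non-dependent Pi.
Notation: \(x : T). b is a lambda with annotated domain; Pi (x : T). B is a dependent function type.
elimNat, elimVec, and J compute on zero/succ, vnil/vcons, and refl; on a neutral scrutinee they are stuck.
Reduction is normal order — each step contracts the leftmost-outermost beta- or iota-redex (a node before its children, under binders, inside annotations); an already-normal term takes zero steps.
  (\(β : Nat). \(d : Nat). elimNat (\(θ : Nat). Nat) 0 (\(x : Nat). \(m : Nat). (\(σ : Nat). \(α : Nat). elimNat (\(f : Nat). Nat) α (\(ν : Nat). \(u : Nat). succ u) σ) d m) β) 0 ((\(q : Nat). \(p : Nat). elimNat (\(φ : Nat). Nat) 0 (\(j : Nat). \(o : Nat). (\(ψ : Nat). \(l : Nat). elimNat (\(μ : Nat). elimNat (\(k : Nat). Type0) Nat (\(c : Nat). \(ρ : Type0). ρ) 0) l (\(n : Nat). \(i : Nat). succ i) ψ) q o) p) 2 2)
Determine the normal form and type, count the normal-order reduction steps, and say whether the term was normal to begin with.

reduced normal form:
  0
type:
  Nat
steps to reach normal form (normal order): 3
started in normal form: no
first contracted redex: a beta-redex


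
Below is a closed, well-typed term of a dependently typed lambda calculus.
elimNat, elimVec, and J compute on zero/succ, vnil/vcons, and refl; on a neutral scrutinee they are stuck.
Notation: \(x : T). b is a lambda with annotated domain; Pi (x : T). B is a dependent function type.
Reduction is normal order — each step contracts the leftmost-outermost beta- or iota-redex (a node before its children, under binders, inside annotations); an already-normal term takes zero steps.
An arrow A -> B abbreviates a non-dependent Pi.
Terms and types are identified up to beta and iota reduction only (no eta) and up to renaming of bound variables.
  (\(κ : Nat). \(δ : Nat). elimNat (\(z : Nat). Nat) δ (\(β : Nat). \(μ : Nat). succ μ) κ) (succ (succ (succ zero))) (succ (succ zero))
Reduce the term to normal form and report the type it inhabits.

resulting normal form:
  succ (succ (succ (succ (succ zero))))
the term's type:
  Nat


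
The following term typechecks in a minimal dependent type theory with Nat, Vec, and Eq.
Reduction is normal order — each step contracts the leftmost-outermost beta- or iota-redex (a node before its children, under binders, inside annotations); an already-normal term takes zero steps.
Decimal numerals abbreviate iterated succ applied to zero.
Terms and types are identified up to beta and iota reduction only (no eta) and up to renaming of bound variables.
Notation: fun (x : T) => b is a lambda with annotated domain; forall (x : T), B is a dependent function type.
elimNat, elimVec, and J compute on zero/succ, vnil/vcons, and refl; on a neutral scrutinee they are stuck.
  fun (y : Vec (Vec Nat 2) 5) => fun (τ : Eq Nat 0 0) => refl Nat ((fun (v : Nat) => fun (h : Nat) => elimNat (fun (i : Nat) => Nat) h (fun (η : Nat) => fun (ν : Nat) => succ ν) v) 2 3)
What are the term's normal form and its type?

resulting normal form:
  fun (y : Vec (Vec Nat 2) 5) => fun (τ : Eq Nat 0 0) => refl Nat 5
the term's type:
  forall (y : Vec (Vec Nat 2) 5), forall (τ : Eq Nat 0 0), Eq Nat 5 5


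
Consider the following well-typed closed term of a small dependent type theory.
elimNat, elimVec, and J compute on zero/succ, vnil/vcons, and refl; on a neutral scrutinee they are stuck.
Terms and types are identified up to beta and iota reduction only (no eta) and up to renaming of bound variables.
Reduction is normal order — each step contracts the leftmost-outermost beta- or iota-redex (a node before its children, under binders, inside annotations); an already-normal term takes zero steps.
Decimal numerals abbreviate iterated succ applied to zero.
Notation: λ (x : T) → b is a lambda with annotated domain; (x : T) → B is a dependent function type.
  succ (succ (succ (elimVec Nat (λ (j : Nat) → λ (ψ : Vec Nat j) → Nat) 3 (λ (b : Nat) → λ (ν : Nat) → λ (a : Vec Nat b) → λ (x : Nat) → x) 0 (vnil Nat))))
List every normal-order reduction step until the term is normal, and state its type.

reduction (normal order):
  succ (succ (succ (elimVec Nat (λ (j : Nat) → λ (ψ : Vec Nat j) → Nat) 3 (λ (b : Nat) → λ (ν : Nat) → λ (a : Vec Nat b) → λ (x : Nat) → x) 0 (vnil Nat))))
  ~> 6
inferred type:
  Nat


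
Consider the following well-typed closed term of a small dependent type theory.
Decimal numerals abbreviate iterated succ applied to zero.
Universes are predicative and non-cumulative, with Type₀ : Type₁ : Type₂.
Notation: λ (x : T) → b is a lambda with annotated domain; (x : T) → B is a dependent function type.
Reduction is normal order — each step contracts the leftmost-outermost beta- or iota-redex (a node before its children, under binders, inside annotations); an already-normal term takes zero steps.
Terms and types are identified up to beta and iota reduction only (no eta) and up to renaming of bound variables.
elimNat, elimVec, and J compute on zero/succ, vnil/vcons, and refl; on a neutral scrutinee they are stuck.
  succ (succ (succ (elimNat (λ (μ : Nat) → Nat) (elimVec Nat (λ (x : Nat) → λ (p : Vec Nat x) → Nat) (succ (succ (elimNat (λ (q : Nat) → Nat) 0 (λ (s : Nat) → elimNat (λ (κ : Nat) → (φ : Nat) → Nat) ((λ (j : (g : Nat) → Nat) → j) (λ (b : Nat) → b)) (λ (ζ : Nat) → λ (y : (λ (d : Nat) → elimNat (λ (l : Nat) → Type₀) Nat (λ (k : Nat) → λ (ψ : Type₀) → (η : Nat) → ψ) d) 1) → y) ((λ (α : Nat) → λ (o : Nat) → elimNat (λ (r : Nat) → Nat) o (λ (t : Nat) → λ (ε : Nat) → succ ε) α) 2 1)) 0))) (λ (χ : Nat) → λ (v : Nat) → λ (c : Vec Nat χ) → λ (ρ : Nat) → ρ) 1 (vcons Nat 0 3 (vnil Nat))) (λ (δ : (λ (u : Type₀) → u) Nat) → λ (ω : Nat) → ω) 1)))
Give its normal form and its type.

normal form:
  5
type:
  Nat
observation: contracting an elimNat iota-redex first, the term normalizes in 11 steps.


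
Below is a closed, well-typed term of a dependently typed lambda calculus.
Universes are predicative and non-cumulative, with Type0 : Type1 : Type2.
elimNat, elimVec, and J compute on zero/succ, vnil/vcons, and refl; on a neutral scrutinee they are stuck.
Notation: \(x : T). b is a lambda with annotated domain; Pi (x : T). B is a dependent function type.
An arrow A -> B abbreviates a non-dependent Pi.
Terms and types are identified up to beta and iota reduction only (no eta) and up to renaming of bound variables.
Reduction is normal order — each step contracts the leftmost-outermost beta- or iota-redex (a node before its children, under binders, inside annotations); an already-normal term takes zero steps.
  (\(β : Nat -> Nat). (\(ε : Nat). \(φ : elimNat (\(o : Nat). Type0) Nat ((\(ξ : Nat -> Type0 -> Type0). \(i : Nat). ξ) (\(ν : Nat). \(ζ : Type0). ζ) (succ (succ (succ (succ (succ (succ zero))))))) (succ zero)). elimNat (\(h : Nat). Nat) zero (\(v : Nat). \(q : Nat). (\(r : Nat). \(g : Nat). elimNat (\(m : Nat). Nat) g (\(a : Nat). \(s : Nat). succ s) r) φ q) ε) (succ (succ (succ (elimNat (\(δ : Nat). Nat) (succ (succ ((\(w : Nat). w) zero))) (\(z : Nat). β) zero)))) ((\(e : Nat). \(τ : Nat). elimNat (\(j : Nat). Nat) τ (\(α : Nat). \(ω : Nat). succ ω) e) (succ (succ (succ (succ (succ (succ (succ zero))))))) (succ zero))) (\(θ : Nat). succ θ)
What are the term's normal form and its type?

normal form:
  succ (succ (succ (succ (succ (succ (succ (succ (succ (succ (succ (succ (succ (succ (succ (succ (succ (succ (succ (succ (succ (succ (succ (succ (succ (succ (succ (succ (succ (succ (succ (succ (succ (succ (succ (succ (succ (succ (succ (succ zero)))))))))))))))))))))))))))))))))))))))
inferred type:
  Nat


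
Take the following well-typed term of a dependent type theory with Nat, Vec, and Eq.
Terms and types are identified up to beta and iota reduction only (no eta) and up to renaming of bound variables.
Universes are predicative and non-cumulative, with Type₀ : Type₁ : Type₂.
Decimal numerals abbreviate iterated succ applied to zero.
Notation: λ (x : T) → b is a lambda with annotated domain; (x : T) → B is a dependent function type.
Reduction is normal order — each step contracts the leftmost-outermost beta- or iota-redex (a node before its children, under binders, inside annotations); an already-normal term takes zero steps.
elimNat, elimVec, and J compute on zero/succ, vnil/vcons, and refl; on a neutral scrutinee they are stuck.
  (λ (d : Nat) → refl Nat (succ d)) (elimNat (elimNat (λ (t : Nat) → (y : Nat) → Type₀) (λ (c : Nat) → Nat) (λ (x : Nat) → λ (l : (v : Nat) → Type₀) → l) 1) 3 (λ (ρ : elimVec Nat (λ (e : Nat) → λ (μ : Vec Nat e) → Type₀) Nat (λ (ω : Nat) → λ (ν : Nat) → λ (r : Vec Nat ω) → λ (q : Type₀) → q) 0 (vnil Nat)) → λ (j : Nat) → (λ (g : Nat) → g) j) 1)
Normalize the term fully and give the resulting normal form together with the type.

reduced normal form:
  refl Nat 4
inferred type:
  Eq Nat 4 4
observation: the leftmost-outermost redex is a beta-redex, and normalization takes 6 steps.


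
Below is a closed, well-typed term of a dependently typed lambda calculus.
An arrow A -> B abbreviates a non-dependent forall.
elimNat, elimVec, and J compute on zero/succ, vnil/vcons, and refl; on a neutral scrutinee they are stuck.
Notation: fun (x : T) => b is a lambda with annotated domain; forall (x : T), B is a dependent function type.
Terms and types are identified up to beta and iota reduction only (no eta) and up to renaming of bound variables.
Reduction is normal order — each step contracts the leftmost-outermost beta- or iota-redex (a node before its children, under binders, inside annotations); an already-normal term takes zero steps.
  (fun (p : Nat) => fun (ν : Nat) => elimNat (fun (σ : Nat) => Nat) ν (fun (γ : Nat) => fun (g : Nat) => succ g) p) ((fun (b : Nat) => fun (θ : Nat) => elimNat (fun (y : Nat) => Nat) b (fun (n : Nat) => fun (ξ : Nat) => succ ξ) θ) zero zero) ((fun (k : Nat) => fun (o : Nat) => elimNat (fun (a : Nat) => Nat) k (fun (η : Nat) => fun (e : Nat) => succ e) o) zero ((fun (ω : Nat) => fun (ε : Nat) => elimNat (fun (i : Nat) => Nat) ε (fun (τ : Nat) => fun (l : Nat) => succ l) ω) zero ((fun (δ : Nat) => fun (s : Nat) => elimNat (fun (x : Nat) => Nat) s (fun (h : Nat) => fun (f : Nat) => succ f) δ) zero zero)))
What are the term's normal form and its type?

resulting normal form:
  zero
inferred type:
  Nat
observation: the term reaches its normal form after 15 normal-order steps.


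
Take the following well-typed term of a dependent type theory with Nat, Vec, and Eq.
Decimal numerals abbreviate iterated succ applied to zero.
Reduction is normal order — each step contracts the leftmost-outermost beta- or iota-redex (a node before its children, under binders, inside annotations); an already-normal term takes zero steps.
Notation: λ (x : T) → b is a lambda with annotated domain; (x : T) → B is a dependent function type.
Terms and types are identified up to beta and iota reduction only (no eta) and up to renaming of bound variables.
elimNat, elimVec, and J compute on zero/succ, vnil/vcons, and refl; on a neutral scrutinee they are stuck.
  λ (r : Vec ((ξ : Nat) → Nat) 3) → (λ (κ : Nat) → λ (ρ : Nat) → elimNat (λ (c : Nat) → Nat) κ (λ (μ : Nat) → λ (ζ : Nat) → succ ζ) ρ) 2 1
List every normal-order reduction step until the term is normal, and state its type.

reduction (normal order):
  λ (r : Vec ((ξ : Nat) → Nat) 3) → (λ (κ : Nat) → λ (ρ : Nat) → elimNat (λ (c : Nat) → Nat) κ (λ (μ : Nat) → λ (ζ : Nat) → succ ζ) ρ) 2 1
  ~> λ (r : Vec ((ξ : Nat) → Nat) 3) → (λ (κ : Nat) → elimNat (λ (ρ : Nat) → Nat) 2 (λ (c : Nat) → λ (μ : Nat) → succ μ) κ) 1
  ~> λ (r : Vec ((ξ : Nat) → Nat) 3) → elimNat (λ (κ : Nat) → Nat) 2 (λ (ρ : Nat) → λ (c : Nat) → succ c) 1
  ~> λ (r : Vec ((ξ : Nat) → Nat) 3) → (λ (κ : Nat) → λ (ρ : Nat) → succ ρ) 0 (elimNat (λ (c : Nat) → Nat) 2 (λ (μ : Nat) → λ (ζ : Nat) → succ ζ) 0)
  ~> λ (r : Vec ((ξ : Nat) → Nat) 3) → (λ (κ : Nat) → succ κ) (elimNat (λ (ρ : Nat) → Nat) 2 (λ (c : Nat) → λ (μ : Nat) → succ μ) 0)
  ~> λ (r : Vec ((ξ : Nat) → Nat) 3) → succ (elimNat (λ (κ : Nat) → Nat) 2 (λ (ρ : Nat) → λ (c : Nat) → succ c) 0)
  ~> λ (r : Vec ((ξ : Nat) → Nat) 3) → 3
the term's type:
  (r : Vec ((ξ : Nat) → Nat) 3) → Nat


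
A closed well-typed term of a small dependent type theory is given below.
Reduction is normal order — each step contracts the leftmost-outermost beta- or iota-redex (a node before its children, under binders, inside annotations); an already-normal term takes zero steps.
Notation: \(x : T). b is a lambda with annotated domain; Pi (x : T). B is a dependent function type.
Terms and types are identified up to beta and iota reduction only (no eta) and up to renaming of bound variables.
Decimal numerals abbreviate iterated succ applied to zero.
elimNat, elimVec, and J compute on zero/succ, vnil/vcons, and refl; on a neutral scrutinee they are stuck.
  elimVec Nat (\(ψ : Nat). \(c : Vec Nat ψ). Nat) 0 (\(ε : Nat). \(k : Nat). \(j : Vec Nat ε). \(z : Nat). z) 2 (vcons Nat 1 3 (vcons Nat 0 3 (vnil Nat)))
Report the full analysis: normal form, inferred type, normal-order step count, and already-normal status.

normal form:
  0
type:
  Nat
normal-order step count: 11
term was already normal: no
first contracted redex: an elimVec iota-redex


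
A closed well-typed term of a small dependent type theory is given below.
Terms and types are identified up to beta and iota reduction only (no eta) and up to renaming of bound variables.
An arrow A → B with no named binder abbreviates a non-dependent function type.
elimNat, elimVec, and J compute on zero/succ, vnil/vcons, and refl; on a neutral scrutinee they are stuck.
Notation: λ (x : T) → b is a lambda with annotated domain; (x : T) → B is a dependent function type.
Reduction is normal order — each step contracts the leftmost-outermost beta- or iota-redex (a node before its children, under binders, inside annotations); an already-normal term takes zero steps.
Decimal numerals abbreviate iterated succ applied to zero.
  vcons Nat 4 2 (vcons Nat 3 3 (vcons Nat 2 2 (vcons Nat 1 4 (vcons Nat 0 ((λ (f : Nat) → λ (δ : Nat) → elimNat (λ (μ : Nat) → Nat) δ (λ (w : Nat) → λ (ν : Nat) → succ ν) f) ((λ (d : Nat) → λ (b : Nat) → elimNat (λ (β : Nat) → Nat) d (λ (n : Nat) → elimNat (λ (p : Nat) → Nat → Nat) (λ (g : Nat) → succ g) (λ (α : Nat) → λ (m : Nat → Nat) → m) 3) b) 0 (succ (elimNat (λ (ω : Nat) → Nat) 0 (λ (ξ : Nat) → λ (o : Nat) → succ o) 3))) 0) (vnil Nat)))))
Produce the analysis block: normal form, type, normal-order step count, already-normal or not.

reduced normal form:
  vcons Nat 4 2 (vcons Nat 3 3 (vcons Nat 2 2 (vcons Nat 1 4 (vcons Nat 0 4 (vnil Nat)))))
type:
  Vec Nat 5
normal-order step count: 60
already normal: no
first redex: a beta-redex


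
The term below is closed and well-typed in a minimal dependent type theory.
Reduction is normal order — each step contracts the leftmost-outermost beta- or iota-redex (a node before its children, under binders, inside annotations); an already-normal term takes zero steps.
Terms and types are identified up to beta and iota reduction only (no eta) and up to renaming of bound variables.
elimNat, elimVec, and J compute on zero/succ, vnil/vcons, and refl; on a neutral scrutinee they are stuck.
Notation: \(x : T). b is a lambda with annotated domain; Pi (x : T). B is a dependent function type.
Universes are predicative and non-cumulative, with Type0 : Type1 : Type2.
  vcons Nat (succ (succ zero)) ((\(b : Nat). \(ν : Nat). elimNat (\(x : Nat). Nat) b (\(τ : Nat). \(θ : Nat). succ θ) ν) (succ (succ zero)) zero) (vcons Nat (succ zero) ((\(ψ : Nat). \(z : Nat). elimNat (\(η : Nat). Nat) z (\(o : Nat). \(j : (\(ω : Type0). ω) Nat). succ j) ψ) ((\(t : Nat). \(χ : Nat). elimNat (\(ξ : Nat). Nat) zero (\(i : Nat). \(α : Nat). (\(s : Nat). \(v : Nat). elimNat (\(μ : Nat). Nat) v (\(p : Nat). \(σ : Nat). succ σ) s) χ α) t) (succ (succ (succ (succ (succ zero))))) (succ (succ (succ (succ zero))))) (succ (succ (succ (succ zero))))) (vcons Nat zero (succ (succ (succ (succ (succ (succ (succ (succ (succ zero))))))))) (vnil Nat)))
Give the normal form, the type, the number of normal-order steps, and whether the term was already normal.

reduced normal form:
  vcons Nat (succ (succ zero)) (succ (succ zero)) (vcons Nat (succ zero) (succ (succ (succ (succ (succ (succ (succ (succ (succ (succ (succ (succ (succ (succ (succ (succ (succ (succ (succ (succ (succ (succ (succ (succ zero)))))))))))))))))))))))) (vcons Nat zero (succ (succ (succ (succ (succ (succ (succ (succ (succ zero))))))))) (vnil Nat)))
type:
  Vec Nat (succ (succ (succ zero)))
steps to reach normal form (normal order): 160
already normal: no
first contracted redex: a beta-redex


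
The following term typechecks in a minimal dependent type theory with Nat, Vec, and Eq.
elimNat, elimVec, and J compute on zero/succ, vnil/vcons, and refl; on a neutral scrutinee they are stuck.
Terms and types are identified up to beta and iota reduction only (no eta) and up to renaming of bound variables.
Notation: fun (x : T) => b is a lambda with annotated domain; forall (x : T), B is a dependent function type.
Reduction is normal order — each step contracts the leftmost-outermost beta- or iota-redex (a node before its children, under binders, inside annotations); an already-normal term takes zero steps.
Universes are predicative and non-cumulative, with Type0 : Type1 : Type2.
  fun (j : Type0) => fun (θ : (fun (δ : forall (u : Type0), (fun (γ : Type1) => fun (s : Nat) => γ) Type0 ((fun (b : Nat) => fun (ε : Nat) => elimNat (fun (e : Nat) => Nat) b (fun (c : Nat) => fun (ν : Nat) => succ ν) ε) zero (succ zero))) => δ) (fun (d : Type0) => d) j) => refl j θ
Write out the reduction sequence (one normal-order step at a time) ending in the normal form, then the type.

normal-order reduction sequence:
  fun (j : Type0) => fun (θ : (fun (δ : forall (u : Type0), (fun (γ : Type1) => fun (s : Nat) => γ) Type0 ((fun (b : Nat) => fun (ε : Nat) => elimNat (fun (e : Nat) => Nat) b (fun (c : Nat) => fun (ν : Nat) => succ ν) ε) zero (succ zero))) => δ) (fun (d : Type0) => d) j) => refl j θ
  ~> fun (j : Type0) => fun (θ : (fun (δ : Type0) => δ) j) => refl j θ
  ~> fun (j : Type0) => fun (θ : j) => refl j θ
inferred type:
  forall (j : Type0), forall (θ : j), Eq j θ θ


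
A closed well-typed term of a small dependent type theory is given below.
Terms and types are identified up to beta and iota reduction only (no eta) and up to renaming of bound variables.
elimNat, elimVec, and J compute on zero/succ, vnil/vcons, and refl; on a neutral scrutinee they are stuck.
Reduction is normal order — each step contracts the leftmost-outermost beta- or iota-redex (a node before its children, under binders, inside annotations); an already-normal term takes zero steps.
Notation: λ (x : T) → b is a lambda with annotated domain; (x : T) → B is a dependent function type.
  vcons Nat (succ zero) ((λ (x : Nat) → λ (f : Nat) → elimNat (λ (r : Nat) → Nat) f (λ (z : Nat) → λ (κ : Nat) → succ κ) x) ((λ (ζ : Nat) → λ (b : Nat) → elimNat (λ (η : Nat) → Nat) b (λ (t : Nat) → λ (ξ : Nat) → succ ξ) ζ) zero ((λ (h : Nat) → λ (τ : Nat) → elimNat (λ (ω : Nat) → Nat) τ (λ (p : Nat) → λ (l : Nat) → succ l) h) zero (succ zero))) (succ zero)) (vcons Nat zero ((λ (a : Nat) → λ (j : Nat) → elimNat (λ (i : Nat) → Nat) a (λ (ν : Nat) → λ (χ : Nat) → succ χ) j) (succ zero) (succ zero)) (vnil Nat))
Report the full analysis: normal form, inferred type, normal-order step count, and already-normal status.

resulting normal form:
  vcons Nat (succ zero) (succ (succ zero)) (vcons Nat zero (succ (succ zero)) (vnil Nat))
inferred type:
  Vec Nat (succ (succ zero))
reduction steps (normal order): 18
already normal: no
first redex: a beta-redex


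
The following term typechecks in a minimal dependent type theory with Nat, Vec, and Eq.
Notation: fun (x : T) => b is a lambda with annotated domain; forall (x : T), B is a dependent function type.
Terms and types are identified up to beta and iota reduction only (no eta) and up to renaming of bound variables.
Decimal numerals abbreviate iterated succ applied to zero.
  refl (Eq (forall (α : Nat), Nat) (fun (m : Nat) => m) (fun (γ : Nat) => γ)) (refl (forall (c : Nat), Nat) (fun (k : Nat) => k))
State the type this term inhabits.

type:
  Eq (Eq (forall (α : Nat), Nat) (fun (m : Nat) => m) (fun (γ : Nat) => γ)) (refl (forall (c : Nat), Nat) (fun (k : Nat) => k)) (refl (forall (d : Nat), Nat) (fun (f : Nat) => f))


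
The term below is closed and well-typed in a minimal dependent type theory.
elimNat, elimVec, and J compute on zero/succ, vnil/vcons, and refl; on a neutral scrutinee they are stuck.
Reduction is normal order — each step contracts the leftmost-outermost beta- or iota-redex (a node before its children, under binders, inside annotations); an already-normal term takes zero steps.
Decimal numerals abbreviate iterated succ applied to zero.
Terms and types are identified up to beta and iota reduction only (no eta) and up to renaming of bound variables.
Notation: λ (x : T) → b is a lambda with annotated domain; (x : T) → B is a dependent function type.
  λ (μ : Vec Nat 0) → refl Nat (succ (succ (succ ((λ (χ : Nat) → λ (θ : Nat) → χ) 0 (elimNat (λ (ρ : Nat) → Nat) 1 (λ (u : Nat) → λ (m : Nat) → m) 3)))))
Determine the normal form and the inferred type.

resulting normal form:
  λ (μ : Vec Nat 0) → refl Nat 3
type:
  (μ : Vec Nat 0) → Eq Nat 3 3
observation: the leftmost-outermost redex is a beta-redex, and normalization takes 2 steps.


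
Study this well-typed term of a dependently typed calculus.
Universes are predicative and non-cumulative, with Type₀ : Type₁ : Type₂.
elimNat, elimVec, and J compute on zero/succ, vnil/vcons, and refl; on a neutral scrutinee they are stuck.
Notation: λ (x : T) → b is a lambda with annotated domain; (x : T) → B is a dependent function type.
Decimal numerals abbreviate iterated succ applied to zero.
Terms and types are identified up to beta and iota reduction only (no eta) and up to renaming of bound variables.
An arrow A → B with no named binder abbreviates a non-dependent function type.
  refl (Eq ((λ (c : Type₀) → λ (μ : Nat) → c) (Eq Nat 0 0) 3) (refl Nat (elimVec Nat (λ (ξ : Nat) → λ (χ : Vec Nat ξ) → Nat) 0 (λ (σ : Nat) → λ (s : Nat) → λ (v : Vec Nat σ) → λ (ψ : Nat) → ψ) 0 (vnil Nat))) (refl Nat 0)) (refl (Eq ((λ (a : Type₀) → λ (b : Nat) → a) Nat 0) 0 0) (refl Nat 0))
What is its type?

the term's type:
  Eq (Eq (Eq Nat 0 0) (refl Nat 0) (refl Nat 0)) (refl (Eq Nat 0 0) (refl Nat 0)) (refl (Eq Nat 0 0) (refl Nat 0))


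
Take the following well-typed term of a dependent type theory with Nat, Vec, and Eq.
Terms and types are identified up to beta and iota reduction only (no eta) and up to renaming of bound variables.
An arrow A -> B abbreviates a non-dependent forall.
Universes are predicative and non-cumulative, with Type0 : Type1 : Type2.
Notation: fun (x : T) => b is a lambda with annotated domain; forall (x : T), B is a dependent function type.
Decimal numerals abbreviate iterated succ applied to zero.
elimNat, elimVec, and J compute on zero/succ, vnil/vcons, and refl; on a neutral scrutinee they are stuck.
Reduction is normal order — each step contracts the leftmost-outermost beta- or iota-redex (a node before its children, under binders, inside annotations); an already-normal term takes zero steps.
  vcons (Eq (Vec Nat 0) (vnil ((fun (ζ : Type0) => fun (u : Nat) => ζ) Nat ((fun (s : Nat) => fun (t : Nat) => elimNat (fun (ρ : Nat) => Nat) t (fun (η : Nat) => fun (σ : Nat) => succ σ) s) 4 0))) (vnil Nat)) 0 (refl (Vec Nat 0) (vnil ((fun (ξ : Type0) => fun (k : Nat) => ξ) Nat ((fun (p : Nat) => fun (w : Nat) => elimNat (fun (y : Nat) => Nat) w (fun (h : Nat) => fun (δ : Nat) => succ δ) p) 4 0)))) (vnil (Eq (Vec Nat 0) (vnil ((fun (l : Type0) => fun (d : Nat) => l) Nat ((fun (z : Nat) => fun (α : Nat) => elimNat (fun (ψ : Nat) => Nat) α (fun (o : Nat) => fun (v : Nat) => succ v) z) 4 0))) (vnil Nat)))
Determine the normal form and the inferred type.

normal form:
  vcons (Eq (Vec Nat 0) (vnil Nat) (vnil Nat)) 0 (refl (Vec Nat 0) (vnil Nat)) (vnil (Eq (Vec Nat 0) (vnil Nat) (vnil Nat)))
the term's type:
  Vec (Eq (Vec Nat 0) (vnil Nat) (vnil Nat)) 1
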